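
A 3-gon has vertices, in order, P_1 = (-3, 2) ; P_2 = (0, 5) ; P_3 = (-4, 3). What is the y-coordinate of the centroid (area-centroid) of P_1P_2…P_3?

10/3

Apply the shoelace (surveyor's) formula. First the cross-terms c_i = x_i·y_{i+1} − x_{i+1}·y_i:
  -15, 20, 1  ⇒  2A = 6, A = 3.
Then Σ (y_i + y_{i+1})·c_i = 60, so ȳ = 60 / (6·3) = 10/3.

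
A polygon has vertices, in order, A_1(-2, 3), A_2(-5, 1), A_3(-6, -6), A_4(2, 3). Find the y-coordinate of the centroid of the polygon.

Apply the shoelace formula. First the cross-terms c_i = x_i·y_{i+1} − x_{i+1}·y_i:
  13, 36, -6, 12  ⇒  2A = 55, A = 27.5.
Then Σ (y_i + y_{i+1})·c_i = -38, so ȳ = -38 / (6·27.5) = -38/165.

-38/165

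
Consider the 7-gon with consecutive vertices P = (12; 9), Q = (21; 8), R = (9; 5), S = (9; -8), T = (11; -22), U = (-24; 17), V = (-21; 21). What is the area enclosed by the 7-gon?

Cross-terms: -93, 33, -117, -110, -341, -147, -441  ⇒  Σ = -1216
Area = |Σ|/2 = 608.

608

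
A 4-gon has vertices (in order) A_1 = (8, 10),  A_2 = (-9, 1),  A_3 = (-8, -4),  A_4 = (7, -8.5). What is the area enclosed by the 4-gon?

188

Cross-terms: 98, 44, 96, 138  ⇒  Σ = 376
Area = |Σ|/2 = 188.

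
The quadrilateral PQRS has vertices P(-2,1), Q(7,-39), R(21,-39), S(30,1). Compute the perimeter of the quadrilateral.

|PQ| = √((9)² + (-40)²) = √1681 = 41
|QR| = √((14)² + (0)²) = √196 = 14
|RS| = √((9)² + (40)²) = √1681 = 41
|SP| = √((-32)² + (0)²) = √1024 = 32
Perimeter = 41 + 14 + 41 + 32 = 128.

128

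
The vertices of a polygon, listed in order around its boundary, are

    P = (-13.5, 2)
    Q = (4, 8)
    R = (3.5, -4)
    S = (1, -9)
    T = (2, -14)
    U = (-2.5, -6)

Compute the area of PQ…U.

158.25

Σ = (-116) + (-44) + (-27.5) + (4) + (-47) + (-86) = -316.5
Area = |Σ|/2 = 158.25.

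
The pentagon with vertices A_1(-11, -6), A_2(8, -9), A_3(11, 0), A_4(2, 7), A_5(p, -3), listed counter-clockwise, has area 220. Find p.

The doubled signed area Σ (x_i y_{i+1} − x_{i+1} y_i) is linear in p.
With p=0 it equals 284; the coefficient of p is -13 (from the two edges through A_5).
So -13·p + 284 = 2·220 = 440 ⇒ p = -12.

-12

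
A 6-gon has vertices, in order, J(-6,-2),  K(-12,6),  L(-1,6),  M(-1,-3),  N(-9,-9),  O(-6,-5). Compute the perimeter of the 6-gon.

|JK| = √((-6)² + (8)²) = √100 = 10
|KL| = √((11)² + (0)²) = √121 = 11
|LM| = √((0)² + (-9)²) = √81 = 9
|MN| = √((-8)² + (-6)²) = √100 = 10
|NO| = √((3)² + (4)²) = √25 = 5
|OJ| = √((0)² + (3)²) = √9 = 3
Perimeter = 10 + 11 + 9 + 10 + 5 + 3 = 48.

48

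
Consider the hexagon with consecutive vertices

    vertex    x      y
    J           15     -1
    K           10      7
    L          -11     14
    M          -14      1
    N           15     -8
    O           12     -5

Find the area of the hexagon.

Apply the shoelace formula: 2A = Σ (x_i·y_{i+1} − x_{i+1}·y_i), indices taken mod 6.
Σ = (115) + (217) + (185) + (97) + (21) + (63) = 698
Area = |Σ|/2 = 349.

349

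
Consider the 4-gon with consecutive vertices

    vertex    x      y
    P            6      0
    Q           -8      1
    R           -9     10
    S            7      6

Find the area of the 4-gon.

112.5

Cross-terms: 6, -71, -124, -36  ⇒  Σ = -225
Area = |Σ|/2 = 112.5.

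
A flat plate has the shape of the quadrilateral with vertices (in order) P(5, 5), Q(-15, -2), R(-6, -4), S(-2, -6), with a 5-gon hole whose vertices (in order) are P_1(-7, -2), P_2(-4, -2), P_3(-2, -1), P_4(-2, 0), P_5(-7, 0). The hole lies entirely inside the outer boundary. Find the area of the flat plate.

Outer boundary:
Apply the shoelace (surveyor's) formula: 2A = Σ (x_i·y_{i+1} − x_{i+1}·y_i), indices taken mod 4.
P→Q: (5)(-2) − (-15)(5) = 65
Q→R: (-15)(-4) − (-6)(-2) = 48
R→S: (-6)(-6) − (-2)(-4) = 28
S→P: (-2)(5) − (5)(-6) = 20
Σ = 161
Area = |Σ|/2 = 80.5.
Hole:
Cross-terms: 6, 0, -2, 0, 14  ⇒  Σ = 18
Area = |Σ|/2 = 9.
Net area = 80.5 − 9 = 71.5.

71.5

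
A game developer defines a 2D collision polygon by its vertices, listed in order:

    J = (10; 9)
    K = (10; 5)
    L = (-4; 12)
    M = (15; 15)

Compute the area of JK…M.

Apply the shoelace (surveyor's) formula: 2A = Σ (x_i·y_{i+1} − x_{i+1}·y_i), indices taken mod 4.
Σ = (-40) + (140) + (-240) + (-15) = -155
Area = |Σ|/2 = 77.5.

77.5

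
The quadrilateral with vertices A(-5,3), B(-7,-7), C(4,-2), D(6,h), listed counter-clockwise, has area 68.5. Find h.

Write out the shoelace sum; only the two edges meeting at D involve h:
2·Area = [(4·h − 6·(-2)) + (6·3 − (-5)·h)] + 98
       = 9·h + 128 = 137
⇒ h = 1.

1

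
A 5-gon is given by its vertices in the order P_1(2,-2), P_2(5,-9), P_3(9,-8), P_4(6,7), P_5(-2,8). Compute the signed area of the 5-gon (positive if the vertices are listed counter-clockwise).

97

Apply the surveyor's formula: 2A = Σ (x_i·y_{i+1} − x_{i+1}·y_i), indices taken mod 5.
Cross-terms: -8, 41, 111, 62, -12  ⇒  Σ = 194
Signed area = Σ/2 = 97 (positive ⇒ counter-clockwise traversal).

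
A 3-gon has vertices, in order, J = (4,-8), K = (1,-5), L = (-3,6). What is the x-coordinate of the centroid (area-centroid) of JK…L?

2/3

Apply the shoelace (surveyor's) formula. First the cross-terms c_i = x_i·y_{i+1} − x_{i+1}·y_i:
  -12, -9, 0  ⇒  2A = -21, A = -10.5.
Then Σ (x_i + x_{i+1})·c_i = -42, so x̄ = -42 / (6·(-10.5)) = 2/3.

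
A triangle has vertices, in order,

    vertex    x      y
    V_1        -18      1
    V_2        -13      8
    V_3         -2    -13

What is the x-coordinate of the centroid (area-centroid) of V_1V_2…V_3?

-11

Apply the shoelace (surveyor's) formula. First the cross-terms c_i = x_i·y_{i+1} − x_{i+1}·y_i:
  -131, 185, -236  ⇒  2A = -182, A = -91.
Then Σ (x_i + x_{i+1})·c_i = 6006, so x̄ = 6006 / (6·(-91)) = -11.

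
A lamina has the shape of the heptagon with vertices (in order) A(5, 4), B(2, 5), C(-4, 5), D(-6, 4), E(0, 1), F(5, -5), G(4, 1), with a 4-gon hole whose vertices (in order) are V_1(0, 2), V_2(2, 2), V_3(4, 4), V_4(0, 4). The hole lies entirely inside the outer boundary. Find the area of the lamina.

Outer boundary:
Apply the shoelace formula: 2A = Σ (x_i·y_{i+1} − x_{i+1}·y_i), indices taken mod 7.
Σ = (17) + (30) + (14) + (-6) + (-5) + (25) + (11) = 86
Area = |Σ|/2 = 43.
Hole:
Apply the surveyor's formula: 2A = Σ (x_i·y_{i+1} − x_{i+1}·y_i), indices taken mod 4.
Σ = (-4) + (0) + (16) + (0) = 12
Area = |Σ|/2 = 6.
Net area = 43 − 6 = 37.

37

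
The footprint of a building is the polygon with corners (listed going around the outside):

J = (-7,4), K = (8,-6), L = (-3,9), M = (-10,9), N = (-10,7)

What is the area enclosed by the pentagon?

78

J→K: (-7)(-6) − (8)(4) = 10
K→L: (8)(9) − (-3)(-6) = 54
L→M: (-3)(9) − (-10)(9) = 63
M→N: (-10)(7) − (-10)(9) = 20
N→J: (-10)(4) − (-7)(7) = 9
Σ = 156
Area = |Σ|/2 = 78.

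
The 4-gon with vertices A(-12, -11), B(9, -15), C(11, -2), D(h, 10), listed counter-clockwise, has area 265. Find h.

Write out the shoelace sum; only the two edges meeting at D involve h:
2·Area = [(11·10 − h·(-2)) + (h·(-11) − (-12)·10)] + 426
       = -9·h + 656 = 530
⇒ h = 14.

14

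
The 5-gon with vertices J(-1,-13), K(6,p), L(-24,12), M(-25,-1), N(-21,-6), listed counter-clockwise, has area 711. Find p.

24

Write out the shoelace sum; only the two edges meeting at K involve p:
2·Area = [((-1)·p − 6·(-13)) + (6·12 − (-24)·p)] + 720
       = 23·p + 870 = 1422
⇒ p = 24.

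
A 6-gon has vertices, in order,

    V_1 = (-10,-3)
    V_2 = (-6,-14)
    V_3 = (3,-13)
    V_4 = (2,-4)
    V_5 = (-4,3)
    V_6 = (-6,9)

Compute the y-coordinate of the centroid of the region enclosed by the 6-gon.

-365/72

Apply the shoelace formula. First the cross-terms c_i = x_i·y_{i+1} − x_{i+1}·y_i:
  122, 120, 14, -10, -18, 108  ⇒  2A = 336, A = 168.
Then Σ (y_i + y_{i+1})·c_i = -5110, so ȳ = -5110 / (6·168) = -365/72.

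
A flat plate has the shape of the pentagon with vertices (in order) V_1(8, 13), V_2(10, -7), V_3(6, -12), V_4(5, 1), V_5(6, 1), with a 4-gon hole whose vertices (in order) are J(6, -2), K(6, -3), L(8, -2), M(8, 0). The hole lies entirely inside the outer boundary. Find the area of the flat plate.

61.5

Outer boundary:
Cross-terms: -186, -78, 66, -1, 70  ⇒  Σ = -129
Area = |Σ|/2 = 64.5.
Hole:
Cross-terms: -6, 12, 16, -16  ⇒  Σ = 6
Area = |Σ|/2 = 3.
Net area = 64.5 − 3 = 61.5.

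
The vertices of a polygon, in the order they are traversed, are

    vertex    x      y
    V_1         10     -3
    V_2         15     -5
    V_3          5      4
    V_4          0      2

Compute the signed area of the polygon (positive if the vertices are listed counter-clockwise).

35

Apply the shoelace formula: 2A = Σ (x_i·y_{i+1} − x_{i+1}·y_i), indices taken mod 4.
V_1→V_2: (10)(-5) − (15)(-3) = -5
V_2→V_3: (15)(4) − (5)(-5) = 85
V_3→V_4: (5)(2) − (0)(4) = 10
V_4→V_1: (0)(-3) − (10)(2) = -20
Σ = 70
Signed area = Σ/2 = 35 (positive ⇒ counter-clockwise traversal).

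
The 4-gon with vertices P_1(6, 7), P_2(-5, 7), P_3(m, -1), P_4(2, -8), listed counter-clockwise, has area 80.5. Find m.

-1

The doubled signed area Σ (x_i y_{i+1} − x_{i+1} y_i) is linear in m.
With m=0 it equals 146; the coefficient of m is -15 (from the two edges through P_3).
So -15·m + 146 = 2·80.5 = 161 ⇒ m = -1.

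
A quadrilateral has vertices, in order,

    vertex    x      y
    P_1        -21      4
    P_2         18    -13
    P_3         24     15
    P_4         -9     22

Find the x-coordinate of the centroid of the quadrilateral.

Apply the surveyor's formula. First the cross-terms c_i = x_i·y_{i+1} − x_{i+1}·y_i:
  201, 582, 663, 426  ⇒  2A = 1872, A = 936.
Then Σ (x_i + x_{i+1})·c_i = 21006, so x̄ = 21006 / (6·936) = 389/104.

389/104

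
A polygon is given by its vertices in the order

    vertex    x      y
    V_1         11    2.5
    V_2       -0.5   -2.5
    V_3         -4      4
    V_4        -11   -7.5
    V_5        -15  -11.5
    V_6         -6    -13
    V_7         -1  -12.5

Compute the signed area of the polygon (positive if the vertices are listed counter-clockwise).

186.375

Apply the surveyor's formula: 2A = Σ (x_i·y_{i+1} − x_{i+1}·y_i), indices taken mod 7.
Cross-terms: -26.25, -12, 74, 14, 126, 62, 135  ⇒  Σ = 372.75
Signed area = Σ/2 = 186.375 (positive ⇒ counter-clockwise traversal).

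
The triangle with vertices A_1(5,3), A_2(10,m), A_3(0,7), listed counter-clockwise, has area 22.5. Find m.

8

The doubled signed area Σ (x_i y_{i+1} − x_{i+1} y_i) is linear in m.
With m=0 it equals 5; the coefficient of m is 5 (from the two edges through A_2).
So 5·m + 5 = 2·22.5 = 45 ⇒ m = 8.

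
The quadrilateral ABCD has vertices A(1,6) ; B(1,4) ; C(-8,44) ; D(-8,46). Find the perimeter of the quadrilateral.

|AB| = √((0)² + (-2)²) = √4 = 2
|BC| = √((-9)² + (40)²) = √1681 = 41
|CD| = √((0)² + (2)²) = √4 = 2
|DA| = √((9)² + (-40)²) = √1681 = 41
Perimeter = 2 + 41 + 2 + 41 = 86.

86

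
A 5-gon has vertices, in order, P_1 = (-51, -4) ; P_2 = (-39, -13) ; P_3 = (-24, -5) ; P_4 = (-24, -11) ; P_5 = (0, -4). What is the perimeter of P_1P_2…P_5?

|P_1P_2| = √((12)² + (-9)²) = √225 = 15
|P_2P_3| = √((15)² + (8)²) = √289 = 17
|P_3P_4| = √((0)² + (-6)²) = √36 = 6
|P_4P_5| = √((24)² + (7)²) = √625 = 25
|P_5P_1| = √((-51)² + (0)²) = √2601 = 51
Perimeter = 15 + 17 + 6 + 25 + 51 = 114.

114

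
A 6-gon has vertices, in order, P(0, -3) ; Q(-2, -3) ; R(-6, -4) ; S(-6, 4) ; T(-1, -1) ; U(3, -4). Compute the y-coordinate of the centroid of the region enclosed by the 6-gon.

-41/42

Apply the surveyor's formula. First the cross-terms c_i = x_i·y_{i+1} − x_{i+1}·y_i:
  -6, -10, -48, 10, 7, -9  ⇒  2A = -56, A = -28.
Then Σ (y_i + y_{i+1})·c_i = 164, so ȳ = 164 / (6·(-28)) = -41/42.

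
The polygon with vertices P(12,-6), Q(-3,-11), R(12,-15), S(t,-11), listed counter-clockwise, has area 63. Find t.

The doubled signed area Σ (x_i y_{i+1} − x_{i+1} y_i) is linear in t.
With t=0 it equals 27; the coefficient of t is 9 (from the two edges through S).
So 9·t + 27 = 2·63 = 126 ⇒ t = 11.

11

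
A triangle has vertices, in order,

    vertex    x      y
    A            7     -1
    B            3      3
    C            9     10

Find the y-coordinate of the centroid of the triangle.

4

Apply the shoelace formula. First the cross-terms c_i = x_i·y_{i+1} − x_{i+1}·y_i:
  24, 3, -79  ⇒  2A = -52, A = -26.
Then Σ (y_i + y_{i+1})·c_i = -624, so ȳ = -624 / (6·(-26)) = 4.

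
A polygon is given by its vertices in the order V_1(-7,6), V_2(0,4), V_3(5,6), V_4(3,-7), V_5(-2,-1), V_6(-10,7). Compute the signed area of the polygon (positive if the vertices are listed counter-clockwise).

Apply Gauss's area formula: 2A = Σ (x_i·y_{i+1} − x_{i+1}·y_i), indices taken mod 6.
Cross-terms: -28, -20, -53, -17, -24, -11  ⇒  Σ = -153
Signed area = Σ/2 = -76.5 (negative ⇒ clockwise traversal).

-76.5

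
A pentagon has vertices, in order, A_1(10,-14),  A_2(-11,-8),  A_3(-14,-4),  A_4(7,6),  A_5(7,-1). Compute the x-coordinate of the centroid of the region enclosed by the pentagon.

-16/165

Apply the shoelace (surveyor's) formula. First the cross-terms c_i = x_i·y_{i+1} − x_{i+1}·y_i:
  -234, -68, -56, -49, -88  ⇒  2A = -495, A = -247.5.
Then Σ (x_i + x_{i+1})·c_i = 144, so x̄ = 144 / (6·(-247.5)) = -16/165.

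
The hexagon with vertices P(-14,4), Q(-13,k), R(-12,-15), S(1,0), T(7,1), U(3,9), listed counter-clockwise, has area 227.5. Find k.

The doubled signed area Σ (x_i y_{i+1} − x_{i+1} y_i) is linear in k.
With k=0 it equals 461; the coefficient of k is -2 (from the two edges through Q).
So -2·k + 461 = 2·227.5 = 455 ⇒ k = 3.

3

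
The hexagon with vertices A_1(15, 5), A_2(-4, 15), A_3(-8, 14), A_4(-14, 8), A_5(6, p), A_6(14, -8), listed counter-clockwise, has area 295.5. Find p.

The doubled signed area Σ (x_i y_{i+1} − x_{i+1} y_i) is linear in p.
With p=0 it equals 535; the coefficient of p is -28 (from the two edges through A_5).
So -28·p + 535 = 2·295.5 = 591 ⇒ p = -2.

-2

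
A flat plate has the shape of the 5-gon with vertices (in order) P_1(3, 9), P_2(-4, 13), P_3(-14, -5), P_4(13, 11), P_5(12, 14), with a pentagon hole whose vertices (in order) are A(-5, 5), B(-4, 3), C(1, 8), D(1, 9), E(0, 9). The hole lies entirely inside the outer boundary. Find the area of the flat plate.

Outer boundary:
Apply the shoelace formula: 2A = Σ (x_i·y_{i+1} − x_{i+1}·y_i), indices taken mod 5.
Cross-terms: 75, 202, -89, 50, 66  ⇒  Σ = 304
Area = |Σ|/2 = 152.
Hole:
Apply the shoelace (surveyor's) formula: 2A = Σ (x_i·y_{i+1} − x_{i+1}·y_i), indices taken mod 5.
Σ = (5) + (-35) + (1) + (9) + (45) = 25
Area = |Σ|/2 = 12.5.
Net area = 152 − 12.5 = 139.5.

139.5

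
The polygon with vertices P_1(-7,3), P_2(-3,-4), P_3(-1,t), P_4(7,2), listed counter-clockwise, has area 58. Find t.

The doubled signed area Σ (x_i y_{i+1} − x_{i+1} y_i) is linear in t.
With t=0 it equals 66; the coefficient of t is -10 (from the two edges through P_3).
So -10·t + 66 = 2·58 = 116 ⇒ t = -5.

-5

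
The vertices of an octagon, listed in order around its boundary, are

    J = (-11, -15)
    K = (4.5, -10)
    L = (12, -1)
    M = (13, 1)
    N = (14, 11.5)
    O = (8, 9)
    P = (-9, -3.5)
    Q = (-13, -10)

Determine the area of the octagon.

335

Σ = (177.5) + (115.5) + (25) + (135.5) + (34) + (53) + (44.5) + (85) = 670
Area = |Σ|/2 = 335.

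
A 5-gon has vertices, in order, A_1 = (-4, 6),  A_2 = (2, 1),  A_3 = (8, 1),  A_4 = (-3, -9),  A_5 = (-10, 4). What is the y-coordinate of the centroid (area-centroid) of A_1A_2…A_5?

-166/237

Apply Gauss's area formula. First the cross-terms c_i = x_i·y_{i+1} − x_{i+1}·y_i:
  -16, -6, -69, -102, -44  ⇒  2A = -237, A = -118.5.
Then Σ (y_i + y_{i+1})·c_i = 498, so ȳ = 498 / (6·(-118.5)) = -166/237.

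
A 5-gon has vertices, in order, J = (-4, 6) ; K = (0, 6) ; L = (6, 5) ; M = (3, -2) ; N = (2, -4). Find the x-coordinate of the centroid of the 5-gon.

395/297

Apply Gauss's area formula. First the cross-terms c_i = x_i·y_{i+1} − x_{i+1}·y_i:
  -24, -36, -27, -8, -4  ⇒  2A = -99, A = -49.5.
Then Σ (x_i + x_{i+1})·c_i = -395, so x̄ = -395 / (6·(-49.5)) = 395/297.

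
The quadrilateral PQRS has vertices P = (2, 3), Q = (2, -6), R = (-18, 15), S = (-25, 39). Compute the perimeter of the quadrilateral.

108

|PQ| = √((0)² + (-9)²) = √81 = 9
|QR| = √((-20)² + (21)²) = √841 = 29
|RS| = √((-7)² + (24)²) = √625 = 25
|SP| = √((27)² + (-36)²) = √2025 = 45
Perimeter = 9 + 29 + 25 + 45 = 108.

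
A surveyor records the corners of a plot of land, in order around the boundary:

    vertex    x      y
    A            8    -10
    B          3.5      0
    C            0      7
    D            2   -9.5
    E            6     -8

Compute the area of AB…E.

Apply the surveyor's formula: 2A = Σ (x_i·y_{i+1} − x_{i+1}·y_i), indices taken mod 5.
Cross-terms: 35, 24.5, -14, 41, 4  ⇒  Σ = 90.5
Area = |Σ|/2 = 45.25.

45.25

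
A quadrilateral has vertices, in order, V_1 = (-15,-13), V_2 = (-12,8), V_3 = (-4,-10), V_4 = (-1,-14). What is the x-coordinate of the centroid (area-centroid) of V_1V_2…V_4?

-722/75

Apply the shoelace (surveyor's) formula. First the cross-terms c_i = x_i·y_{i+1} − x_{i+1}·y_i:
  -276, 152, 46, -197  ⇒  2A = -275, A = -137.5.
Then Σ (x_i + x_{i+1})·c_i = 7942, so x̄ = 7942 / (6·(-137.5)) = -722/75.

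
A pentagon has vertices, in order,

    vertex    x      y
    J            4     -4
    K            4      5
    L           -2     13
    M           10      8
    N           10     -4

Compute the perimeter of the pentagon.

50

|JK| = √((0)² + (9)²) = √81 = 9
|KL| = √((-6)² + (8)²) = √100 = 10
|LM| = √((12)² + (-5)²) = √169 = 13
|MN| = √((0)² + (-12)²) = √144 = 12
|NJ| = √((-6)² + (0)²) = √36 = 6
Perimeter = 9 + 10 + 13 + 12 + 6 = 50.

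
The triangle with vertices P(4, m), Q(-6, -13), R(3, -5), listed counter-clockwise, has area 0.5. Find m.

The doubled signed area Σ (x_i y_{i+1} − x_{i+1} y_i) is linear in m.
With m=0 it equals 37; the coefficient of m is 9 (from the two edges through P).
So 9·m + 37 = 2·0.5 = 1 ⇒ m = -4.

-4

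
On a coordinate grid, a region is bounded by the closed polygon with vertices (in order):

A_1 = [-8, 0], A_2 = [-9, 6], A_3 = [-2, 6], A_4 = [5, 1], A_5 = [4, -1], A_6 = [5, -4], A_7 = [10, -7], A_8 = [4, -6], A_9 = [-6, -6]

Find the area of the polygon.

Apply the shoelace (surveyor's) formula: 2A = Σ (x_i·y_{i+1} − x_{i+1}·y_i), indices taken mod 9.
Cross-terms: -48, -42, -32, -9, -11, 5, -32, -60, -48  ⇒  Σ = -277
Area = |Σ|/2 = 138.5.

138.5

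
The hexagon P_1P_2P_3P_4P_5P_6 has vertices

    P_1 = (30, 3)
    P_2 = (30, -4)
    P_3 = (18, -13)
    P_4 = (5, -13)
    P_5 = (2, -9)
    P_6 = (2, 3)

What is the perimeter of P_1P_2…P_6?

|P_1P_2| = √((0)² + (-7)²) = √49 = 7
|P_2P_3| = √((-12)² + (-9)²) = √225 = 15
|P_3P_4| = √((-13)² + (0)²) = √169 = 13
|P_4P_5| = √((-3)² + (4)²) = √25 = 5
|P_5P_6| = √((0)² + (12)²) = √144 = 12
|P_6P_1| = √((28)² + (0)²) = √784 = 28
Perimeter = 7 + 15 + 13 + 5 + 12 + 28 = 80.

80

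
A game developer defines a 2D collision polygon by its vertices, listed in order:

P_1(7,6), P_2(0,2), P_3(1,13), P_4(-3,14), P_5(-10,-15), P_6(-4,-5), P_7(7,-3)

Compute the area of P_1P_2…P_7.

175

Cross-terms: 14, -2, 53, 185, -10, 47, 63  ⇒  Σ = 350
Area = |Σ|/2 = 175.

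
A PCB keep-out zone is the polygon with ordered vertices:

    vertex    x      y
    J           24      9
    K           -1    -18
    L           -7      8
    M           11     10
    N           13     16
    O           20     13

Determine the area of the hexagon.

Cross-terms: -423, -134, -158, 46, -151, -132  ⇒  Σ = -952
Area = |Σ|/2 = 476.

476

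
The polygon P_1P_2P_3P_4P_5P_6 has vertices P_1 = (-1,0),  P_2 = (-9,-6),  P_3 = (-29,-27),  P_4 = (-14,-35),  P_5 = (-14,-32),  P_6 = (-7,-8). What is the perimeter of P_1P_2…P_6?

94

|P_1P_2| = √((-8)² + (-6)²) = √100 = 10
|P_2P_3| = √((-20)² + (-21)²) = √841 = 29
|P_3P_4| = √((15)² + (-8)²) = √289 = 17
|P_4P_5| = √((0)² + (3)²) = √9 = 3
|P_5P_6| = √((7)² + (24)²) = √625 = 25
|P_6P_1| = √((6)² + (8)²) = √100 = 10
Perimeter = 10 + 29 + 17 + 3 + 25 + 10 = 94.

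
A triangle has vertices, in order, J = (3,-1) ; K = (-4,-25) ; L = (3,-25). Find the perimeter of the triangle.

|JK| = √((-7)² + (-24)²) = √625 = 25
|KL| = √((7)² + (0)²) = √49 = 7
|LJ| = √((0)² + (24)²) = √576 = 24
Perimeter = 25 + 7 + 24 = 56.

56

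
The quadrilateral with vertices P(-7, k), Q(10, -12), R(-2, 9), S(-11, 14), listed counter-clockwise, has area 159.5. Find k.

0

Write out the shoelace sum; only the two edges meeting at P involve k:
2·Area = [((-11)·k − (-7)·14) + ((-7)·(-12) − 10·k)] + 137
       = -21·k + 319 = 319
⇒ k = 0.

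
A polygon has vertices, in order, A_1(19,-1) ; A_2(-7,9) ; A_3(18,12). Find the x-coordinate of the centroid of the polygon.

10

Apply the surveyor's formula. First the cross-terms c_i = x_i·y_{i+1} − x_{i+1}·y_i:
  164, -246, -246  ⇒  2A = -328, A = -164.
Then Σ (x_i + x_{i+1})·c_i = -9840, so x̄ = -9840 / (6·(-164)) = 10.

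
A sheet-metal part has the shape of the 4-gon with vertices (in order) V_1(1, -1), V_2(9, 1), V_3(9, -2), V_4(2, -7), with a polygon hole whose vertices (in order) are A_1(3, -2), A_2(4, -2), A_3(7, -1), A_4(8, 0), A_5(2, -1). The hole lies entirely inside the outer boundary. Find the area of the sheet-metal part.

Outer boundary:
V_1→V_2: (1)(1) − (9)(-1) = 10
V_2→V_3: (9)(-2) − (9)(1) = -27
V_3→V_4: (9)(-7) − (2)(-2) = -59
V_4→V_1: (2)(-1) − (1)(-7) = 5
Σ = -71
Area = |Σ|/2 = 35.5.
Hole:
A_1→A_2: (3)(-2) − (4)(-2) = 2
A_2→A_3: (4)(-1) − (7)(-2) = 10
A_3→A_4: (7)(0) − (8)(-1) = 8
A_4→A_5: (8)(-1) − (2)(0) = -8
A_5→A_1: (2)(-2) − (3)(-1) = -1
Σ = 11
Area = |Σ|/2 = 5.5.
Net area = 35.5 − 5.5 = 30.

30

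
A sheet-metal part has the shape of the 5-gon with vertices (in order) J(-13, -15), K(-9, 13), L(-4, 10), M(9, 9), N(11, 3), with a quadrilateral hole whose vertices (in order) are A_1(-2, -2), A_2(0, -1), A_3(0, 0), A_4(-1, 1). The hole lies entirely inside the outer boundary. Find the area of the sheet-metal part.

Outer boundary:
J→K: (-13)(13) − (-9)(-15) = -304
K→L: (-9)(10) − (-4)(13) = -38
L→M: (-4)(9) − (9)(10) = -126
M→N: (9)(3) − (11)(9) = -72
N→J: (11)(-15) − (-13)(3) = -126
Σ = -666
Area = |Σ|/2 = 333.
Hole:
Apply the shoelace (surveyor's) formula: 2A = Σ (x_i·y_{i+1} − x_{i+1}·y_i), indices taken mod 4.
Σ = (2) + (0) + (0) + (4) = 6
Area = |Σ|/2 = 3.
Net area = 333 − 3 = 330.

330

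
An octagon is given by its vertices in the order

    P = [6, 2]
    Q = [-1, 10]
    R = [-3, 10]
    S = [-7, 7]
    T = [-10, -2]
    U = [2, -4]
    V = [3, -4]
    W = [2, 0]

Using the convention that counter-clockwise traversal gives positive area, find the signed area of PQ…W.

137.5

Apply the surveyor's formula: 2A = Σ (x_i·y_{i+1} − x_{i+1}·y_i), indices taken mod 8.
Cross-terms: 62, 20, 49, 84, 44, 4, 8, 4  ⇒  Σ = 275
Signed area = Σ/2 = 137.5 (positive ⇒ counter-clockwise traversal).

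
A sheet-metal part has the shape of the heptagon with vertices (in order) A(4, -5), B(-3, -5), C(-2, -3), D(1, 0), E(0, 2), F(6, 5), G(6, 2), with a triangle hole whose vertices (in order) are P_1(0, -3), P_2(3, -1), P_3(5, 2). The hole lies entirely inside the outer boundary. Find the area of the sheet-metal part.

47

Outer boundary:
Apply the shoelace formula: 2A = Σ (x_i·y_{i+1} − x_{i+1}·y_i), indices taken mod 7.
A→B: (4)(-5) − (-3)(-5) = -35
B→C: (-3)(-3) − (-2)(-5) = -1
C→D: (-2)(0) − (1)(-3) = 3
D→E: (1)(2) − (0)(0) = 2
E→F: (0)(5) − (6)(2) = -12
F→G: (6)(2) − (6)(5) = -18
G→A: (6)(-5) − (4)(2) = -38
Σ = -99
Area = |Σ|/2 = 49.5.
Hole:
P_1→P_2: (0)(-1) − (3)(-3) = 9
P_2→P_3: (3)(2) − (5)(-1) = 11
P_3→P_1: (5)(-3) − (0)(2) = -15
Σ = 5
Area = |Σ|/2 = 2.5.
Net area = 49.5 − 2.5 = 47.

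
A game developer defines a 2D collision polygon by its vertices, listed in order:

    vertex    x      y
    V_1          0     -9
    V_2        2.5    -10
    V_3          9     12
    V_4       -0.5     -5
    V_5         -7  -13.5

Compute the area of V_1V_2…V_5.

69.125

Σ = (22.5) + (120) + (-39) + (-28.25) + (63) = 138.25
Area = |Σ|/2 = 69.125.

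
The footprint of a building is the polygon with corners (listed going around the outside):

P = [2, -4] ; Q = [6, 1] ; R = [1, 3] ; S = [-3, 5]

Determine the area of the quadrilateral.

Apply Gauss's area formula: 2A = Σ (x_i·y_{i+1} − x_{i+1}·y_i), indices taken mod 4.
Σ = (26) + (17) + (14) + (2) = 59
Area = |Σ|/2 = 29.5.

29.5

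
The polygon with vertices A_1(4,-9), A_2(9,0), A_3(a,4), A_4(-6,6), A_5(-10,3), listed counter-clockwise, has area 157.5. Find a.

9

Write out the shoelace sum; only the two edges meeting at A_3 involve a:
2·Area = [(9·4 − a·0) + (a·6 − (-6)·4)] + 201
       = 6·a + 261 = 315
⇒ a = 9.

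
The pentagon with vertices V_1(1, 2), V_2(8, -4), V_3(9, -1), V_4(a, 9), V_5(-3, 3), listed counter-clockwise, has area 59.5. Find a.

Write out the shoelace sum; only the two edges meeting at V_4 involve a:
2·Area = [(9·9 − a·(-1)) + (a·3 − (-3)·9)] + -1
       = 4·a + 107 = 119
⇒ a = 3.

3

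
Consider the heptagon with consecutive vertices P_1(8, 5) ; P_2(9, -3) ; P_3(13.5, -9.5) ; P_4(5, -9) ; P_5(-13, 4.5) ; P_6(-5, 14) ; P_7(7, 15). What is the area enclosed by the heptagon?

350

Σ = (-69) + (-45) + (-74) + (-94.5) + (-159.5) + (-173) + (-85) = -700
Area = |Σ|/2 = 350.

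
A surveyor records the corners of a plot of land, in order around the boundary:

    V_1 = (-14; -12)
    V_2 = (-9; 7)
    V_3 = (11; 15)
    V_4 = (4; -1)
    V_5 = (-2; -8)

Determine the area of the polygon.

305.5

Σ = (-206) + (-212) + (-71) + (-34) + (-88) = -611
Area = |Σ|/2 = 305.5.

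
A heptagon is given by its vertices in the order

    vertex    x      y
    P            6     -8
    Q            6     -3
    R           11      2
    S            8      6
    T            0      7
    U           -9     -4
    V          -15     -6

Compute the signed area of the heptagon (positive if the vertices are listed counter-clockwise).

197

Apply the surveyor's formula: 2A = Σ (x_i·y_{i+1} − x_{i+1}·y_i), indices taken mod 7.
P→Q: (6)(-3) − (6)(-8) = 30
Q→R: (6)(2) − (11)(-3) = 45
R→S: (11)(6) − (8)(2) = 50
S→T: (8)(7) − (0)(6) = 56
T→U: (0)(-4) − (-9)(7) = 63
U→V: (-9)(-6) − (-15)(-4) = -6
V→P: (-15)(-8) − (6)(-6) = 156
Σ = 394
Signed area = Σ/2 = 197 (positive ⇒ counter-clockwise traversal).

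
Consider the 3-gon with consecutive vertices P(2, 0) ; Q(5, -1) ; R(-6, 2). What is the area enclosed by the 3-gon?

Σ = (-2) + (4) + (-4) = -2
Area = |Σ|/2 = 1.

1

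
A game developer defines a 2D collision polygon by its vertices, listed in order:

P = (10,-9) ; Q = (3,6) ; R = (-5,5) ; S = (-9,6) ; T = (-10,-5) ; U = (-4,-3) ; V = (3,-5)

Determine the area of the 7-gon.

157

P→Q: (10)(6) − (3)(-9) = 87
Q→R: (3)(5) − (-5)(6) = 45
R→S: (-5)(6) − (-9)(5) = 15
S→T: (-9)(-5) − (-10)(6) = 105
T→U: (-10)(-3) − (-4)(-5) = 10
U→V: (-4)(-5) − (3)(-3) = 29
V→P: (3)(-9) − (10)(-5) = 23
Σ = 314
Area = |Σ|/2 = 157.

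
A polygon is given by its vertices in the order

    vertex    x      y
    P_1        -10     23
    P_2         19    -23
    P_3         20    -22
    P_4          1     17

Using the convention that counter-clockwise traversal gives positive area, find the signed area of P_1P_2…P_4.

Cross-terms: -207, 42, 362, 193  ⇒  Σ = 390
Signed area = Σ/2 = 195 (positive ⇒ counter-clockwise traversal).

195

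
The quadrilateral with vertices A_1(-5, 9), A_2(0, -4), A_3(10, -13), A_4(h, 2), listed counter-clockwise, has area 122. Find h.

The doubled signed area Σ (x_i y_{i+1} − x_{i+1} y_i) is linear in h.
With h=0 it equals 90; the coefficient of h is 22 (from the two edges through A_4).
So 22·h + 90 = 2·122 = 244 ⇒ h = 7.

7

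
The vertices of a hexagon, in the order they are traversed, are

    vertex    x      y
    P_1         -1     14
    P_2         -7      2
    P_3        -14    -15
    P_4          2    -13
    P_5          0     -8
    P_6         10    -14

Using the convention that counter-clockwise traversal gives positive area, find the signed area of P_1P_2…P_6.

Apply the shoelace formula: 2A = Σ (x_i·y_{i+1} − x_{i+1}·y_i), indices taken mod 6.
Cross-terms: 96, 133, 212, -16, 80, 126  ⇒  Σ = 631
Signed area = Σ/2 = 315.5 (positive ⇒ counter-clockwise traversal).

315.5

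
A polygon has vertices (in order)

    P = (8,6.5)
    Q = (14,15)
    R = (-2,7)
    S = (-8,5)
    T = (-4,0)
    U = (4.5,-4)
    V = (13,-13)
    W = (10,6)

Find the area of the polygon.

Apply the shoelace formula: 2A = Σ (x_i·y_{i+1} − x_{i+1}·y_i), indices taken mod 8.
Cross-terms: 29, 128, 46, 20, 16, -6.5, 208, 17  ⇒  Σ = 457.5
Area = |Σ|/2 = 228.75.

228.75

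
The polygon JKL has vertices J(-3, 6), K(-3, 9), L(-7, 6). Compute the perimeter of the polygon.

|JK| = √((0)² + (3)²) = √9 = 3
|KL| = √((-4)² + (-3)²) = √25 = 5
|LJ| = √((4)² + (0)²) = √16 = 4
Perimeter = 3 + 5 + 4 = 12.

12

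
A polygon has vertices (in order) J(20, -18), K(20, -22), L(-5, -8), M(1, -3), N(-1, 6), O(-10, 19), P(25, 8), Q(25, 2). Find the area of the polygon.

739

Apply the surveyor's formula: 2A = Σ (x_i·y_{i+1} − x_{i+1}·y_i), indices taken mod 8.
Σ = (-80) + (-270) + (23) + (3) + (41) + (-555) + (-150) + (-490) = -1478
Area = |Σ|/2 = 739.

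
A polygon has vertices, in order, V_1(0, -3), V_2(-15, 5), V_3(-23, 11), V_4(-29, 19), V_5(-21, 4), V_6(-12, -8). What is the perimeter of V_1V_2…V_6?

|V_1V_2| = √((-15)² + (8)²) = √289 = 17
|V_2V_3| = √((-8)² + (6)²) = √100 = 10
|V_3V_4| = √((-6)² + (8)²) = √100 = 10
|V_4V_5| = √((8)² + (-15)²) = √289 = 17
|V_5V_6| = √((9)² + (-12)²) = √225 = 15
|V_6V_1| = √((12)² + (5)²) = √169 = 13
Perimeter = 17 + 10 + 10 + 17 + 15 + 13 = 82.

82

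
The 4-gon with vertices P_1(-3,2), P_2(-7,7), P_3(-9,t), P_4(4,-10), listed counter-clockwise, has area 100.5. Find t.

The doubled signed area Σ (x_i y_{i+1} − x_{i+1} y_i) is linear in t.
With t=0 it equals 124; the coefficient of t is -11 (from the two edges through P_3).
So -11·t + 124 = 2·100.5 = 201 ⇒ t = -7.

-7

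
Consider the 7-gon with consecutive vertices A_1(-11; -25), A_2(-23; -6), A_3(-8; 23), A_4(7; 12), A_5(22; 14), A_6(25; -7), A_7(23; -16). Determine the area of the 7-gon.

1501.5

A_1→A_2: (-11)(-6) − (-23)(-25) = -509
A_2→A_3: (-23)(23) − (-8)(-6) = -577
A_3→A_4: (-8)(12) − (7)(23) = -257
A_4→A_5: (7)(14) − (22)(12) = -166
A_5→A_6: (22)(-7) − (25)(14) = -504
A_6→A_7: (25)(-16) − (23)(-7) = -239
A_7→A_1: (23)(-25) − (-11)(-16) = -751
Σ = -3003
Area = |Σ|/2 = 1501.5.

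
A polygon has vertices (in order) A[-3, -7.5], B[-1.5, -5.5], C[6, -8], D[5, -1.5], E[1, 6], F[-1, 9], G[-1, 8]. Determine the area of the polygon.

80.125

Apply the shoelace (surveyor's) formula: 2A = Σ (x_i·y_{i+1} − x_{i+1}·y_i), indices taken mod 7.
Σ = (5.25) + (45) + (31) + (31.5) + (15) + (1) + (31.5) = 160.25
Area = |Σ|/2 = 80.125.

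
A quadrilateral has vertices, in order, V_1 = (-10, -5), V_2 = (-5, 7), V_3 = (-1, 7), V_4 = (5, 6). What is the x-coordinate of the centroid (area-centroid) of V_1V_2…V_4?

Apply Gauss's area formula. First the cross-terms c_i = x_i·y_{i+1} − x_{i+1}·y_i:
  -95, -28, -41, 35  ⇒  2A = -129, A = -64.5.
Then Σ (x_i + x_{i+1})·c_i = 1254, so x̄ = 1254 / (6·(-64.5)) = -418/129.

-418/129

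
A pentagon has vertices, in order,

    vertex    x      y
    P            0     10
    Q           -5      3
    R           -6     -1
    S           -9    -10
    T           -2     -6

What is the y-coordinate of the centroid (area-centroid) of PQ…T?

Apply the shoelace (surveyor's) formula. First the cross-terms c_i = x_i·y_{i+1} − x_{i+1}·y_i:
  50, 23, 51, 34, -20  ⇒  2A = 138, A = 69.
Then Σ (y_i + y_{i+1})·c_i = -489, so ȳ = -489 / (6·69) = -163/138.

-163/138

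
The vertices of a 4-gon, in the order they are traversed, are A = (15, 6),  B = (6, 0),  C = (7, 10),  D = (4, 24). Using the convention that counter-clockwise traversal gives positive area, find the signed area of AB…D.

-92

Apply the shoelace (surveyor's) formula: 2A = Σ (x_i·y_{i+1} − x_{i+1}·y_i), indices taken mod 4.
Σ = (-36) + (60) + (128) + (-336) = -184
Signed area = Σ/2 = -92 (negative ⇒ clockwise traversal).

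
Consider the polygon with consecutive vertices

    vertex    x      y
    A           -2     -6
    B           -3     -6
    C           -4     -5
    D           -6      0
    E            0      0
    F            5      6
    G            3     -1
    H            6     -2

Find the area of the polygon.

Σ = (-6) + (-9) + (-30) + (0) + (0) + (-23) + (0) + (-40) = -108
Area = |Σ|/2 = 54.

54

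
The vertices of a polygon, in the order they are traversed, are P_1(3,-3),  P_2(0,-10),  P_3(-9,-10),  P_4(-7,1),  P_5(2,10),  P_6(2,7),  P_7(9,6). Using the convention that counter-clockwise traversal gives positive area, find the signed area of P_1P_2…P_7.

Σ = (-30) + (-90) + (-79) + (-72) + (-6) + (-51) + (-45) = -373
Signed area = Σ/2 = -186.5 (negative ⇒ clockwise traversal).

-186.5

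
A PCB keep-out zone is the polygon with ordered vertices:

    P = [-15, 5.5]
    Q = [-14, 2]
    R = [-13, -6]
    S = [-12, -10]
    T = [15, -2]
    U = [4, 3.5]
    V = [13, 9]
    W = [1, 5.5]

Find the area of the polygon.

295.25

Σ = (47) + (110) + (58) + (174) + (60.5) + (-9.5) + (62.5) + (88) = 590.5
Area = |Σ|/2 = 295.25.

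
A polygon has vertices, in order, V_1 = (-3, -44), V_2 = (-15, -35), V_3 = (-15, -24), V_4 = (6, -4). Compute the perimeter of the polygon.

96

|V_1V_2| = √((-12)² + (9)²) = √225 = 15
|V_2V_3| = √((0)² + (11)²) = √121 = 11
|V_3V_4| = √((21)² + (20)²) = √841 = 29
|V_4V_1| = √((-9)² + (-40)²) = √1681 = 41
Perimeter = 15 + 11 + 29 + 41 = 96.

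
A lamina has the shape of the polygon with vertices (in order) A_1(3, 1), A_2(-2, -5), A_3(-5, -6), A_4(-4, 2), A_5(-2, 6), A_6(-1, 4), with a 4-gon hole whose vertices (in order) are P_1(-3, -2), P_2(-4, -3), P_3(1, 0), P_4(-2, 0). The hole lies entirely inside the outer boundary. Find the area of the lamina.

Outer boundary:
Cross-terms: -13, -13, -34, -20, -2, -13  ⇒  Σ = -95
Area = |Σ|/2 = 47.5.
Hole:
Apply the shoelace (surveyor's) formula: 2A = Σ (x_i·y_{i+1} − x_{i+1}·y_i), indices taken mod 4.
Σ = (1) + (3) + (0) + (4) = 8
Area = |Σ|/2 = 4.
Net area = 47.5 − 4 = 43.5.

43.5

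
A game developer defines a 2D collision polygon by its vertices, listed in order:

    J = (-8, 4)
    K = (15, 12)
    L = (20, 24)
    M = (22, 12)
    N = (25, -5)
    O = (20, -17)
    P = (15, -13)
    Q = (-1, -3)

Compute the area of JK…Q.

575

J→K: (-8)(12) − (15)(4) = -156
K→L: (15)(24) − (20)(12) = 120
L→M: (20)(12) − (22)(24) = -288
M→N: (22)(-5) − (25)(12) = -410
N→O: (25)(-17) − (20)(-5) = -325
O→P: (20)(-13) − (15)(-17) = -5
P→Q: (15)(-3) − (-1)(-13) = -58
Q→J: (-1)(4) − (-8)(-3) = -28
Σ = -1150
Area = |Σ|/2 = 575.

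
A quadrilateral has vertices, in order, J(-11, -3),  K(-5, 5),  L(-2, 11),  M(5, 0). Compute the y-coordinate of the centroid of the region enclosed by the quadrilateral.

Apply the surveyor's formula. First the cross-terms c_i = x_i·y_{i+1} − x_{i+1}·y_i:
  -70, -45, -55, -15  ⇒  2A = -185, A = -92.5.
Then Σ (y_i + y_{i+1})·c_i = -1420, so ȳ = -1420 / (6·(-92.5)) = 284/111.

284/111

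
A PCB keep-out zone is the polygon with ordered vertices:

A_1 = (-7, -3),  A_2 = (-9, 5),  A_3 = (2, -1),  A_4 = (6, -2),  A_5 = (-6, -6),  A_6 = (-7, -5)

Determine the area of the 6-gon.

Σ = (-62) + (-1) + (2) + (-48) + (-12) + (-14) = -135
Area = |Σ|/2 = 67.5.

67.5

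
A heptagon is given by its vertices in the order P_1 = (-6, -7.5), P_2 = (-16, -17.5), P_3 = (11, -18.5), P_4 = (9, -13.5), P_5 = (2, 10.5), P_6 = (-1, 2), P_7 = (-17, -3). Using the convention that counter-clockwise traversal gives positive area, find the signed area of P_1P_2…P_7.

Apply Gauss's area formula: 2A = Σ (x_i·y_{i+1} − x_{i+1}·y_i), indices taken mod 7.
Cross-terms: -15, 488.5, 18, 121.5, 14.5, 37, 109.5  ⇒  Σ = 774
Signed area = Σ/2 = 387 (positive ⇒ counter-clockwise traversal).

387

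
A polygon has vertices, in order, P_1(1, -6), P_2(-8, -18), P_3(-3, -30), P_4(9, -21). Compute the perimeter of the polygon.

60

|P_1P_2| = √((-9)² + (-12)²) = √225 = 15
|P_2P_3| = √((5)² + (-12)²) = √169 = 13
|P_3P_4| = √((12)² + (9)²) = √225 = 15
|P_4P_1| = √((-8)² + (15)²) = √289 = 17
Perimeter = 15 + 13 + 15 + 17 = 60.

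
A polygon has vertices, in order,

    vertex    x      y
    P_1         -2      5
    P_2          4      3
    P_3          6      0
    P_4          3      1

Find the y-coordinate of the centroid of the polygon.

22/9

Apply the shoelace formula. First the cross-terms c_i = x_i·y_{i+1} − x_{i+1}·y_i:
  -26, -18, 6, 17  ⇒  2A = -21, A = -10.5.
Then Σ (y_i + y_{i+1})·c_i = -154, so ȳ = -154 / (6·(-10.5)) = 22/9.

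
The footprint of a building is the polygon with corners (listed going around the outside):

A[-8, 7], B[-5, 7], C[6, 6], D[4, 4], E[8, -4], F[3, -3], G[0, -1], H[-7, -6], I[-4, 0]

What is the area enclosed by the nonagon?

107.5

Apply the shoelace formula: 2A = Σ (x_i·y_{i+1} − x_{i+1}·y_i), indices taken mod 9.
Σ = (-21) + (-72) + (0) + (-48) + (-12) + (-3) + (-7) + (-24) + (-28) = -215
Area = |Σ|/2 = 107.5.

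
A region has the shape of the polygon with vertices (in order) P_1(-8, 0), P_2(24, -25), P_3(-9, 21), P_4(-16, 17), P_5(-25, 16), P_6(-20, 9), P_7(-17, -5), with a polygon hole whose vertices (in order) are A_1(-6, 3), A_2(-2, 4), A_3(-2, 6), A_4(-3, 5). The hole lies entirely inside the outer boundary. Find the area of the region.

Outer boundary:
Apply Gauss's area formula: 2A = Σ (x_i·y_{i+1} − x_{i+1}·y_i), indices taken mod 7.
Σ = (200) + (279) + (183) + (169) + (95) + (253) + (-40) = 1139
Area = |Σ|/2 = 569.5.
Hole:
Apply Gauss's area formula: 2A = Σ (x_i·y_{i+1} − x_{i+1}·y_i), indices taken mod 4.
A_1→A_2: (-6)(4) − (-2)(3) = -18
A_2→A_3: (-2)(6) − (-2)(4) = -4
A_3→A_4: (-2)(5) − (-3)(6) = 8
A_4→A_1: (-3)(3) − (-6)(5) = 21
Σ = 7
Area = |Σ|/2 = 3.5.
Net area = 569.5 − 3.5 = 566.

566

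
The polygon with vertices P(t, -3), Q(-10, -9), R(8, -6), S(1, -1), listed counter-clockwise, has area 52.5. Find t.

Write out the shoelace sum; only the two edges meeting at P involve t:
2·Area = [(1·(-3) − t·(-1)) + (t·(-9) − (-10)·(-3))] + 130
       = -8·t + 97 = 105
⇒ t = -1.

-1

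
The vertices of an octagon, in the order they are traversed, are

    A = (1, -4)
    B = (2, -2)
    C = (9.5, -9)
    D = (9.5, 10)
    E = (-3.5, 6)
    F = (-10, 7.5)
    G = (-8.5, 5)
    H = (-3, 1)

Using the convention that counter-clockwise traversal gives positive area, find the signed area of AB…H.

172.25

Apply the shoelace (surveyor's) formula: 2A = Σ (x_i·y_{i+1} − x_{i+1}·y_i), indices taken mod 8.
Σ = (6) + (1) + (180.5) + (92) + (33.75) + (13.75) + (6.5) + (11) = 344.5
Signed area = Σ/2 = 172.25 (positive ⇒ counter-clockwise traversal).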